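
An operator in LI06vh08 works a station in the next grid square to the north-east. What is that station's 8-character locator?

Longitude extended square 0; +1 → 1.
Latitude extended square 8; +1 → 9.

LI06vh19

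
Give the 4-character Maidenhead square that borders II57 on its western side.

II47

Longitude square 5; −1 → 4.
The latitude characters are unchanged.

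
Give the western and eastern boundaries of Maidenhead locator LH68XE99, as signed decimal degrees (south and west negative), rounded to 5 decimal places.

53.99167, 54.00000

Field L=11, H=7: +11·20° lon, +7·10° lat → SW at lon 40°, lat -20°.
Square 6, 8: +6·2° lon, +8·1° lat → SW at lon 52°, lat -12°.
Subsquare x=23, e=4: +23·0.0833333° lon, +4·0.0416667° lat → SW at lon 53.9167°, lat -11.8333°.
Extended square 9, 9: +9·0.00833333° lon, +9·0.00416667° lat → SW at lon 53.9917°, lat -11.7958°.
Cell spans 0.00833333° lon × 0.00416667° lat.
west 53.99167, east 54.00000.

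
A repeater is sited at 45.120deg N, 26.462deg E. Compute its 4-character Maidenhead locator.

Offset from 180°W / 90°S: lon 206.46°, lat 135.12°.
Field: lon ⌊206.46/20⌋ = 10 → K; lat ⌊135.12/10⌋ = 13 → N.
Square: lon ⌊6.46/2⌋ = 3; lat ⌊5.12/1⌋ = 5.

KN35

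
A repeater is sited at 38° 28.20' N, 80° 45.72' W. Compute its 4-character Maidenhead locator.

Shift to the Maidenhead origin (180°W, 90°S): lon 99.24, lat 128.47.
Field: 99.24/20 → 4 → E, 128.47/10 → 12 → M; chars EM.
Square: 19.24/2 → 9, 8.47/1 → 8; chars 98.

EM98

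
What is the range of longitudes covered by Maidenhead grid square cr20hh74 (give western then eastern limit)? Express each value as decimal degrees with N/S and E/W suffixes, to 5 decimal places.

Field C=2, R=17: +2·20° lon, +17·10° lat → SW at lon -140°, lat 80°.
Square 2, 0: +2·2° lon, +0·1° lat → SW at lon -136°, lat 80°.
Subsquare h=7, h=7: +7·0.0833333° lon, +7·0.0416667° lat → SW at lon -135.417°, lat 80.2917°.
Extended square 7, 4: +7·0.00833333° lon, +4·0.00416667° lat → SW at lon -135.358°, lat 80.3083°.
Cell spans 0.00833333° lon × 0.00416667° lat.
west 135.35833° W, east 135.35000° W.

135.35833° W, 135.35000° W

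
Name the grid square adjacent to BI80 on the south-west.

Longitude square 8; −1 → 7.
Latitude square 0; −1 → -1, wraps to 9, carry into field.
Latitude field I = 8; −1 → 7 = H.

BH79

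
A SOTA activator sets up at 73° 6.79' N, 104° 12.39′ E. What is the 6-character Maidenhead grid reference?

Offset from 180°W / 90°S: lon 284.2065°, lat 163.1132°.
Field (20°×10°, letters A–R): 284.2065/20 → 14 → O, 163.1132/10 → 16 → Q; chars OQ.
Square (2°×1°, digits 0–9): 4.2065/2 → 2, 3.1132/1 → 3; chars 23.
Subsquare (5′×2.5′, letters a–x): 0.2065/0.0833333 → 2 → c, 0.1132/0.0416667 → 2 → c; chars cc.

OQ23cc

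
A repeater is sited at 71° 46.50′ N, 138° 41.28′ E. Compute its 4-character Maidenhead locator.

Offset from 180°W / 90°S: lon 318.69°, lat 161.78°.
Field: 318.69/20 → 15 → P, 161.78/10 → 16 → Q; chars PQ.
Square: 18.69/2 → 9, 1.78/1 → 1; chars 91.

PQ91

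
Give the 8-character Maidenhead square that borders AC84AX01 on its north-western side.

AC74xx92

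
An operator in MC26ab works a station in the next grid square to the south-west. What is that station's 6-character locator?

Longitude subsquare a = 0; −1 → -1, wraps to 23 = x, carry into square.
Longitude square 2; −1 → 1.
Latitude subsquare b = 1; −1 → 0 = a.

MC16xa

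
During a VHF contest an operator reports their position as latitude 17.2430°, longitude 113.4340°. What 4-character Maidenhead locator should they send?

OK67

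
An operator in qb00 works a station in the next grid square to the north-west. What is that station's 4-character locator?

PB91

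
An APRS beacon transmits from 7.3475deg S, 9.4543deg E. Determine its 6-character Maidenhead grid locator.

JI42rp

Offset from 180°W / 90°S: lon 189.4543°, lat 82.6525°.
Field: lon ⌊189.4543/20⌋ = 9 → J; lat ⌊82.6525/10⌋ = 8 → I.
Square: lon ⌊9.4543/2⌋ = 4; lat ⌊2.6525/1⌋ = 2.
Subsquare: lon ⌊1.4543/0.0833333⌋ = 17 → r; lat ⌊0.6525/0.0416667⌋ = 15 → p.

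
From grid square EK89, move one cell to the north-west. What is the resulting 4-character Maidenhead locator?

EL70

Longitude square 8; −1 → 7.
Latitude square 9; +1 → 10, wraps to 0, carry into field.
Latitude field K = 10; +1 → 11 = L.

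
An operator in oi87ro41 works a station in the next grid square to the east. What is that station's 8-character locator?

Longitude extended square 4; +1 → 5.
The latitude characters are unchanged.

OI87ro51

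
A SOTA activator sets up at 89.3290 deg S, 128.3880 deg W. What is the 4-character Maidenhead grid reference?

Add 180° to longitude and 90° to latitude: 51.61, 0.67.
Field: lon ⌊51.61/20⌋ = 2 → C; lat ⌊0.67/10⌋ = 0 → A.
Square: lon ⌊11.61/2⌋ = 5; lat ⌊0.67/1⌋ = 0.

CA50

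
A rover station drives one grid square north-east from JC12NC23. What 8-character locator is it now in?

JC12nc34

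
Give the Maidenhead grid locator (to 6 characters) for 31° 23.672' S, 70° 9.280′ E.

MF58bo

Add 180° to longitude and 90° to latitude: 250.1547, 58.6055.
Field: lon ⌊250.1547/20⌋ = 12 → M; lat ⌊58.6055/10⌋ = 5 → F.
Square: lon ⌊10.1547/2⌋ = 5; lat ⌊8.6055/1⌋ = 8.
Subsquare: lon ⌊0.1547/0.0833333⌋ = 1 → b; lat ⌊0.6055/0.0416667⌋ = 14 → o.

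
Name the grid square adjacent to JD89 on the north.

JE80

Latitude square 9; +1 → 10, wraps to 0, carry into field.
Latitude field D = 3; +1 → 4 = E.
The longitude characters are unchanged.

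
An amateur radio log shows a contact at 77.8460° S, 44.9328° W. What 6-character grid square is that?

Offset from 180°W / 90°S: lon 135.0672°, lat 12.1540°.
Field: 135.0672/20 → 6 → G, 12.1540/10 → 1 → B; chars GB.
Square: 15.0672/2 → 7, 2.1540/1 → 2; chars 72.
Subsquare: 1.0672/0.0833333 → 12 → m, 0.1540/0.0416667 → 3 → d; chars md.

GB72md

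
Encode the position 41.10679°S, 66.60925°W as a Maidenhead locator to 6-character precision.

Add 180° to longitude and 90° to latitude: 113.3907, 48.8932.
Field (20°×10°, letters A–R): lon ⌊113.3907/20⌋ = 5 → F; lat ⌊48.8932/10⌋ = 4 → E.
Square (2°×1°, digits 0–9): lon ⌊13.3907/2⌋ = 6; lat ⌊8.8932/1⌋ = 8.
Subsquare (5′×2.5′, letters a–x): lon ⌊1.3907/0.0833333⌋ = 16 → q; lat ⌊0.8932/0.0416667⌋ = 21 → v.

FE68qv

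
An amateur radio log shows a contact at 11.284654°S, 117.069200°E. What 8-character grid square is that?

Add 180° to longitude and 90° to latitude: 297.06920, 78.71535.
Field: 297.06920/20 → 14 → O, 78.71535/10 → 7 → H; chars OH.
Square: 17.06920/2 → 8, 8.71535/1 → 8; chars 88.
Subsquare: 1.06920/0.0833333 → 12 → m, 0.71535/0.0416667 → 17 → r; chars mr.
Extended square: 0.06920/0.00833333 → 8, 0.00701/0.00416667 → 1; chars 81.

OH88mr81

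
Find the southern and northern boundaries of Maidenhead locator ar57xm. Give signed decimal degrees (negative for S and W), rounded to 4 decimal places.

87.5000, 87.5417

Field A=0, R=17: +0·20° lon, +17·10° lat → SW at lon -180°, lat 80°.
Square 5, 7: +5·2° lon, +7·1° lat → SW at lon -170°, lat 87°.
Subsquare x=23, m=12: +23·0.0833333° lon, +12·0.0416667° lat → SW at lon -168.083°, lat 87.5°.
Cell spans 0.0833333° lon × 0.0416667° lat.
south 87.5000, north 87.5417.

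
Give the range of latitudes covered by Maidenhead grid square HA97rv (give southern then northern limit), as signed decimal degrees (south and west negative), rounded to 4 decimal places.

-82.1250, -82.0833

Field H=7, A=0: +7·20° lon, +0·10° lat → SW at lon -40°, lat -90°.
Square 9, 7: +9·2° lon, +7·1° lat → SW at lon -22°, lat -83°.
Subsquare r=17, v=21: +17·0.0833333° lon, +21·0.0416667° lat → SW at lon -20.5833°, lat -82.125°.
Cell spans 0.0833333° lon × 0.0416667° lat.
south -82.1250, north -82.0833.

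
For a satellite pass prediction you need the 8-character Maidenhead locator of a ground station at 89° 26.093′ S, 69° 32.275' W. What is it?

FA50fn55

Shift to the Maidenhead origin (180°W, 90°S): lon 110.46208, lat 0.56512.
Field (20°×10°, letters A–R): lon ⌊110.46208/20⌋ = 5 → F; lat ⌊0.56512/10⌋ = 0 → A.
Square (2°×1°, digits 0–9): lon ⌊10.46208/2⌋ = 5; lat ⌊0.56512/1⌋ = 0.
Subsquare (5′×2.5′, letters a–x): lon ⌊0.46208/0.0833333⌋ = 5 → f; lat ⌊0.56512/0.0416667⌋ = 13 → n.
Extended square (30″×15″, digits 0–9): lon ⌊0.04542/0.00833333⌋ = 5; lat ⌊0.02345/0.00416667⌋ = 5.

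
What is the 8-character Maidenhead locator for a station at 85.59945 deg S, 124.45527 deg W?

CA74sj56

Add 180° to longitude and 90° to latitude: 55.54473, 4.40055.
Field (20°×10°, letters A–R): lon ⌊55.54473/20⌋ = 2 → C; lat ⌊4.40055/10⌋ = 0 → A.
Square (2°×1°, digits 0–9): lon ⌊15.54473/2⌋ = 7; lat ⌊4.40055/1⌋ = 4.
Subsquare (5′×2.5′, letters a–x): lon ⌊1.54473/0.0833333⌋ = 18 → s; lat ⌊0.40055/0.0416667⌋ = 9 → j.
Extended square (30″×15″, digits 0–9): lon ⌊0.04473/0.00833333⌋ = 5; lat ⌊0.02555/0.00416667⌋ = 6.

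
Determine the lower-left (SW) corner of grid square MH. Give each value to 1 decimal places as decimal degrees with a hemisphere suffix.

Field M=12, H=7: +12·20° lon, +7·10° lat → SW at lon 60°, lat -20°.
latitude 20.0° S, longitude 60.0° E.

20.0° S, 60.0° E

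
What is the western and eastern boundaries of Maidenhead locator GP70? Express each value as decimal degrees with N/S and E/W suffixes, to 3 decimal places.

46.000° W, 44.000° W

Field G=6, P=15: +6·20° lon, +15·10° lat → SW at lon -60°, lat 60°.
Square 7, 0: +7·2° lon, +0·1° lat → SW at lon -46°, lat 60°.
Cell spans 2° lon × 1° lat.
west 46.000° W, east 44.000° W.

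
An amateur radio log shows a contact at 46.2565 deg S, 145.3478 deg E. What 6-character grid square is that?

QE23qr

Shift to the Maidenhead origin (180°W, 90°S): lon 325.3478, lat 43.7435.
Field: lon ⌊325.3478/20⌋ = 16 → Q; lat ⌊43.7435/10⌋ = 4 → E.
Square: lon ⌊5.3478/2⌋ = 2; lat ⌊3.7435/1⌋ = 3.
Subsquare: lon ⌊1.3478/0.0833333⌋ = 16 → q; lat ⌊0.7435/0.0416667⌋ = 17 → r.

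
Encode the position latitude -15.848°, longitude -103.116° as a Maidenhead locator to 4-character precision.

DH84

Add 180° to longitude and 90° to latitude: 76.88, 74.15.
Field: lon ⌊76.88/20⌋ = 3 → D; lat ⌊74.15/10⌋ = 7 → H.
Square: lon ⌊16.88/2⌋ = 8; lat ⌊4.15/1⌋ = 4.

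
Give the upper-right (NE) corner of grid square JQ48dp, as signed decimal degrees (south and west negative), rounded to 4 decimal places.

78.6667, 8.3333

Field J=9, Q=16: +9·20° lon, +16·10° lat → SW at lon 0°, lat 70°.
Square 4, 8: +4·2° lon, +8·1° lat → SW at lon 8°, lat 78°.
Subsquare d=3, p=15: +3·0.0833333° lon, +15·0.0416667° lat → SW at lon 8.25°, lat 78.625°.
Cell spans 0.0833333° lon × 0.0416667° lat. NE corner is SW corner plus one full cell.
latitude 78.6667, longitude 8.3333.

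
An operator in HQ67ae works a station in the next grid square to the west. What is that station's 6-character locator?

HQ57xe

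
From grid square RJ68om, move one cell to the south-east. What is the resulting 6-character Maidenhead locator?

Longitude subsquare o = 14; +1 → 15 = p.
Latitude subsquare m = 12; −1 → 11 = l.

RJ68pl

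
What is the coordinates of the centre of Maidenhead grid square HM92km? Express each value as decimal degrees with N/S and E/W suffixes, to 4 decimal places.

32.5208° N, 21.1250° W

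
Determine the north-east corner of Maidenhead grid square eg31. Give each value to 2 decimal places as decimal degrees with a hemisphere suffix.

28.00° S, 92.00° W

Field E=4, G=6: +4·20° lon, +6·10° lat → SW at lon -100°, lat -30°.
Square 3, 1: +3·2° lon, +1·1° lat → SW at lon -94°, lat -29°.
Cell spans 2° lon × 1° lat. NE corner is SW corner plus one full cell.
latitude 28.00° S, longitude 92.00° W.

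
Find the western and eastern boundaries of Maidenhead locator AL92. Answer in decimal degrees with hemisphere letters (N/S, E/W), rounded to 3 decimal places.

162.000° W, 160.000° W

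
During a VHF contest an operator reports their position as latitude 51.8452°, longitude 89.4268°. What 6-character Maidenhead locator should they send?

Offset from 180°W / 90°S: lon 269.4268°, lat 141.8452°.
Field: 269.4268/20 → 13 → N, 141.8452/10 → 14 → O; chars NO.
Square: 9.4268/2 → 4, 1.8452/1 → 1; chars 41.
Subsquare: 1.4268/0.0833333 → 17 → r, 0.8452/0.0416667 → 20 → u; chars ru.

NO41ru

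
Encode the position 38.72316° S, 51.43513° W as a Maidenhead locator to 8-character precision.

Shift to the Maidenhead origin (180°W, 90°S): lon 128.56487, lat 51.27684.
Field: 128.56487/20 → 6 → G, 51.27684/10 → 5 → F; chars GF.
Square: 8.56487/2 → 4, 1.27684/1 → 1; chars 41.
Subsquare: 0.56487/0.0833333 → 6 → g, 0.27684/0.0416667 → 6 → g; chars gg.
Extended square: 0.06487/0.00833333 → 7, 0.02684/0.00416667 → 6; chars 76.

GF41gg76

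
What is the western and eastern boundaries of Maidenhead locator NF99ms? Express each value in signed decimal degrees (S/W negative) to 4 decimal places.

Field N=13, F=5: +13·20° lon, +5·10° lat → SW at lon 80°, lat -40°.
Square 9, 9: +9·2° lon, +9·1° lat → SW at lon 98°, lat -31°.
Subsquare m=12, s=18: +12·0.0833333° lon, +18·0.0416667° lat → SW at lon 99°, lat -30.25°.
Cell spans 0.0833333° lon × 0.0416667° lat.
west 99.0000, east 99.0833.

99.0000, 99.0833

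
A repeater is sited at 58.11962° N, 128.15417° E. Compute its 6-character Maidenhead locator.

PO48bc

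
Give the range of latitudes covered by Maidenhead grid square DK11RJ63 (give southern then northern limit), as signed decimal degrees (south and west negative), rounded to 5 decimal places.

11.38750, 11.39167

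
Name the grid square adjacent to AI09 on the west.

RI99

Longitude square 0; −1 → -1, wraps to 9, carry into field.
Longitude field A = 0; −1 → -1, wraps to 17 = R, wrapping around the antimeridian.
The latitude characters are unchanged.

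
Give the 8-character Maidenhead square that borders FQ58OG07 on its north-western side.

FQ58ng98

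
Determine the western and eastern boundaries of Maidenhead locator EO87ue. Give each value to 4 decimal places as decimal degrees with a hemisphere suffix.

82.3333° W, 82.2500° W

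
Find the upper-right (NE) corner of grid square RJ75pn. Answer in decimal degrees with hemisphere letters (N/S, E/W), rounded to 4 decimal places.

5.5833° N, 175.3333° E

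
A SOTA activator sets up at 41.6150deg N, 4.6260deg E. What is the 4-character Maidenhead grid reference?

JN21

Shift to the Maidenhead origin (180°W, 90°S): lon 184.63, lat 131.62.
Field: lon ⌊184.63/20⌋ = 9 → J; lat ⌊131.62/10⌋ = 13 → N.
Square: lon ⌊4.63/2⌋ = 2; lat ⌊1.62/1⌋ = 1.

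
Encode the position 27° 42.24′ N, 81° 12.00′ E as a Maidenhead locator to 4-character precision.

NL07

Offset from 180°W / 90°S: lon 261.20°, lat 117.70°.
Field: 261.20/20 → 13 → N, 117.70/10 → 11 → L; chars NL.
Square: 1.20/2 → 0, 7.70/1 → 7; chars 07.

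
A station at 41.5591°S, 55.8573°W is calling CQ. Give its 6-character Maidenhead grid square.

GE28bk

Offset from 180°W / 90°S: lon 124.1427°, lat 48.4409°.
Field: 124.1427/20 → 6 → G, 48.4409/10 → 4 → E; chars GE.
Square: 4.1427/2 → 2, 8.4409/1 → 8; chars 28.
Subsquare: 0.1427/0.0833333 → 1 → b, 0.4409/0.0416667 → 10 → k; chars bk.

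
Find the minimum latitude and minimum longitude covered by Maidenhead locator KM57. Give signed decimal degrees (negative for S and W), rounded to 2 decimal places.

37.00, 30.00

Field K=10, M=12: +10·20° lon, +12·10° lat → SW at lon 20°, lat 30°.
Square 5, 7: +5·2° lon, +7·1° lat → SW at lon 30°, lat 37°.
latitude 37.00, longitude 30.00.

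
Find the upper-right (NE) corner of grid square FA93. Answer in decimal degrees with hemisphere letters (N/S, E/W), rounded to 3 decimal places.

Field F=5, A=0: +5·20° lon, +0·10° lat → SW at lon -80°, lat -90°.
Square 9, 3: +9·2° lon, +3·1° lat → SW at lon -62°, lat -87°.
Cell spans 2° lon × 1° lat. NE corner is SW corner plus one full cell.
latitude 86.000° S, longitude 60.000° W.

86.000° S, 60.000° W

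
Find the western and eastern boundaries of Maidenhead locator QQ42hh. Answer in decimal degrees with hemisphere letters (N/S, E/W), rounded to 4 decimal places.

148.5833° E, 148.6667° E

Field Q=16, Q=16: +16·20° lon, +16·10° lat → SW at lon 140°, lat 70°.
Square 4, 2: +4·2° lon, +2·1° lat → SW at lon 148°, lat 72°.
Subsquare h=7, h=7: +7·0.0833333° lon, +7·0.0416667° lat → SW at lon 148.583°, lat 72.2917°.
Cell spans 0.0833333° lon × 0.0416667° lat.
west 148.5833° E, east 148.6667° E.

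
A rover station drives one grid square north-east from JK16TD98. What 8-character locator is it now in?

JK16ud09

Longitude extended square 9; +1 → 10, wraps to 0, carry into subsquare.
Longitude subsquare t = 19; +1 → 20 = u.
Latitude extended square 8; +1 → 9.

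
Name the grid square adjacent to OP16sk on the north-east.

OP16tl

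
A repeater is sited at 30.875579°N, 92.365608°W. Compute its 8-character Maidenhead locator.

EM30tv60

Shift to the Maidenhead origin (180°W, 90°S): lon 87.63439, lat 120.87558.
Field: lon ⌊87.63439/20⌋ = 4 → E; lat ⌊120.87558/10⌋ = 12 → M.
Square: lon ⌊7.63439/2⌋ = 3; lat ⌊0.87558/1⌋ = 0.
Subsquare: lon ⌊1.63439/0.0833333⌋ = 19 → t; lat ⌊0.87558/0.0416667⌋ = 21 → v.
Extended square: lon ⌊0.05106/0.00833333⌋ = 6; lat ⌊0.00058/0.00416667⌋ = 0.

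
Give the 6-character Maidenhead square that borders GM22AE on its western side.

Longitude subsquare a = 0; −1 → -1, wraps to 23 = x, carry into square.
Longitude square 2; −1 → 1.
The latitude characters are unchanged.

GM12xe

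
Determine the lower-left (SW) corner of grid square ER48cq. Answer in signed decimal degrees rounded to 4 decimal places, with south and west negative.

Field E=4, R=17: +4·20° lon, +17·10° lat → SW at lon -100°, lat 80°.
Square 4, 8: +4·2° lon, +8·1° lat → SW at lon -92°, lat 88°.
Subsquare c=2, q=16: +2·0.0833333° lon, +16·0.0416667° lat → SW at lon -91.8333°, lat 88.6667°.
latitude 88.6667, longitude -91.8333.

88.6667, -91.8333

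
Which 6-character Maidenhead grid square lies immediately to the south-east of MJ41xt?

MJ51as

Longitude subsquare x = 23; +1 → 24, wraps to 0 = a, carry into square.
Longitude square 4; +1 → 5.
Latitude subsquare t = 19; −1 → 18 = s.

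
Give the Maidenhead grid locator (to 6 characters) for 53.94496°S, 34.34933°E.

KD76eb

Add 180° to longitude and 90° to latitude: 214.3493, 36.0550.
Field (20°×10°, letters A–R): 214.3493/20 → 10 → K, 36.0550/10 → 3 → D; chars KD.
Square (2°×1°, digits 0–9): 14.3493/2 → 7, 6.0550/1 → 6; chars 76.
Subsquare (5′×2.5′, letters a–x): 0.3493/0.0833333 → 4 → e, 0.0550/0.0416667 → 1 → b; chars eb.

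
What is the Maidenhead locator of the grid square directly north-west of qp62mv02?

QP62lv93

Longitude extended square 0; −1 → -1, wraps to 9, carry into subsquare.
Longitude subsquare m = 12; −1 → 11 = l.
Latitude extended square 2; +1 → 3.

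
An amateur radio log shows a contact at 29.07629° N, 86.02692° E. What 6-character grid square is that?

NL39ab

Add 180° to longitude and 90° to latitude: 266.0269, 119.0763.
Field: lon ⌊266.0269/20⌋ = 13 → N; lat ⌊119.0763/10⌋ = 11 → L.
Square: lon ⌊6.0269/2⌋ = 3; lat ⌊9.0763/1⌋ = 9.
Subsquare: lon ⌊0.0269/0.0833333⌋ = 0 → a; lat ⌊0.0763/0.0416667⌋ = 1 → b.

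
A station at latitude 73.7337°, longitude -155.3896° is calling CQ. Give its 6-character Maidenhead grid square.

Shift to the Maidenhead origin (180°W, 90°S): lon 24.6104, lat 163.7337.
Field (20°×10°, letters A–R): 24.6104/20 → 1 → B, 163.7337/10 → 16 → Q; chars BQ.
Square (2°×1°, digits 0–9): 4.6104/2 → 2, 3.7337/1 → 3; chars 23.
Subsquare (5′×2.5′, letters a–x): 0.6104/0.0833333 → 7 → h, 0.7337/0.0416667 → 17 → r; chars hr.

BQ23hr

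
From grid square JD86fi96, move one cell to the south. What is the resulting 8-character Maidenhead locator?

Latitude extended square 6; −1 → 5.
The longitude characters are unchanged.

JD86fi95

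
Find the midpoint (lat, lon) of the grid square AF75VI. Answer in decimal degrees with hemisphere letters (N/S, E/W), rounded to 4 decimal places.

Field A=0, F=5: +0·20° lon, +5·10° lat → SW at lon -180°, lat -40°.
Square 7, 5: +7·2° lon, +5·1° lat → SW at lon -166°, lat -35°.
Subsquare v=21, i=8: +21·0.0833333° lon, +8·0.0416667° lat → SW at lon -164.25°, lat -34.6667°.
Cell spans 0.0833333° lon × 0.0416667° lat. Centre is SW corner plus half of each.
latitude 34.6458° S, longitude 164.2083° W.

34.6458° S, 164.2083° W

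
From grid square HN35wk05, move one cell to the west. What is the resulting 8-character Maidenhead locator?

HN35vk95

Longitude extended square 0; −1 → -1, wraps to 9, carry into subsquare.
Longitude subsquare w = 22; −1 → 21 = v.
The latitude characters are unchanged.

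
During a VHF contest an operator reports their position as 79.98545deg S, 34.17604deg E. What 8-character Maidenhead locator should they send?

KB70ca13

Shift to the Maidenhead origin (180°W, 90°S): lon 214.17604, lat 10.01455.
Field: lon ⌊214.17604/20⌋ = 10 → K; lat ⌊10.01455/10⌋ = 1 → B.
Square: lon ⌊14.17604/2⌋ = 7; lat ⌊0.01455/1⌋ = 0.
Subsquare: lon ⌊0.17604/0.0833333⌋ = 2 → c; lat ⌊0.01455/0.0416667⌋ = 0 → a.
Extended square: lon ⌊0.00937/0.00833333⌋ = 1; lat ⌊0.01455/0.00416667⌋ = 3.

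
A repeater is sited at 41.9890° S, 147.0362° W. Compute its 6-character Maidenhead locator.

BE68la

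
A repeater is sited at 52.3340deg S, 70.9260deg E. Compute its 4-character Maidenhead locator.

MD57

Shift to the Maidenhead origin (180°W, 90°S): lon 250.93, lat 37.67.
Field: lon ⌊250.93/20⌋ = 12 → M; lat ⌊37.67/10⌋ = 3 → D.
Square: lon ⌊10.93/2⌋ = 5; lat ⌊7.67/1⌋ = 7.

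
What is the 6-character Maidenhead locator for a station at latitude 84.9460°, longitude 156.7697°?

Shift to the Maidenhead origin (180°W, 90°S): lon 336.7697, lat 174.9460.
Field: lon ⌊336.7697/20⌋ = 16 → Q; lat ⌊174.9460/10⌋ = 17 → R.
Square: lon ⌊16.7697/2⌋ = 8; lat ⌊4.9460/1⌋ = 4.
Subsquare: lon ⌊0.7697/0.0833333⌋ = 9 → j; lat ⌊0.9460/0.0416667⌋ = 22 → w.

QR84jw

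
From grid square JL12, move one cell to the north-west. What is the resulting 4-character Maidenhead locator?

JL03

Longitude square 1; −1 → 0.
Latitude square 2; +1 → 3.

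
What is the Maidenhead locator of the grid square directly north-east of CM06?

Longitude square 0; +1 → 1.
Latitude square 6; +1 → 7.

CM17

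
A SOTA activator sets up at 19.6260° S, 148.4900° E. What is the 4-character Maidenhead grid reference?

Offset from 180°W / 90°S: lon 328.49°, lat 70.37°.
Field (20°×10°, letters A–R): lon ⌊328.49/20⌋ = 16 → Q; lat ⌊70.37/10⌋ = 7 → H.
Square (2°×1°, digits 0–9): lon ⌊8.49/2⌋ = 4; lat ⌊0.37/1⌋ = 0.

QH40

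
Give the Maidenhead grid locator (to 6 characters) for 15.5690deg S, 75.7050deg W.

Shift to the Maidenhead origin (180°W, 90°S): lon 104.2950, lat 74.4310.
Field: lon ⌊104.2950/20⌋ = 5 → F; lat ⌊74.4310/10⌋ = 7 → H.
Square: lon ⌊4.2950/2⌋ = 2; lat ⌊4.4310/1⌋ = 4.
Subsquare: lon ⌊0.2950/0.0833333⌋ = 3 → d; lat ⌊0.4310/0.0416667⌋ = 10 → k.

FH24dk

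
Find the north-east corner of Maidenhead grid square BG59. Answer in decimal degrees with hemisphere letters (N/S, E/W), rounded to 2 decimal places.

20.00° S, 148.00° W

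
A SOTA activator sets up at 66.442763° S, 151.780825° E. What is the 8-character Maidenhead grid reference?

Shift to the Maidenhead origin (180°W, 90°S): lon 331.78082, lat 23.55724.
Field (20°×10°, letters A–R): 331.78082/20 → 16 → Q, 23.55724/10 → 2 → C; chars QC.
Square (2°×1°, digits 0–9): 11.78082/2 → 5, 3.55724/1 → 3; chars 53.
Subsquare (5′×2.5′, letters a–x): 1.78082/0.0833333 → 21 → v, 0.55724/0.0416667 → 13 → n; chars vn.
Extended square (30″×15″, digits 0–9): 0.03082/0.00833333 → 3, 0.01557/0.00416667 → 3; chars 33.

QC53vn33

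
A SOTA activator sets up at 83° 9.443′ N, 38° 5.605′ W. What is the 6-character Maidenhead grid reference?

HR03wd

Offset from 180°W / 90°S: lon 141.9066°, lat 173.1574°.
Field: lon ⌊141.9066/20⌋ = 7 → H; lat ⌊173.1574/10⌋ = 17 → R.
Square: lon ⌊1.9066/2⌋ = 0; lat ⌊3.1574/1⌋ = 3.
Subsquare: lon ⌊1.9066/0.0833333⌋ = 22 → w; lat ⌊0.1574/0.0416667⌋ = 3 → d.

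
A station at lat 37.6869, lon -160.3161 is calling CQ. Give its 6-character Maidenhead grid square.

Shift to the Maidenhead origin (180°W, 90°S): lon 19.6839, lat 127.6869.
Field: 19.6839/20 → 0 → A, 127.6869/10 → 12 → M; chars AM.
Square: 19.6839/2 → 9, 7.6869/1 → 7; chars 97.
Subsquare: 1.6839/0.0833333 → 20 → u, 0.6869/0.0416667 → 16 → q; chars uq.

AM97uq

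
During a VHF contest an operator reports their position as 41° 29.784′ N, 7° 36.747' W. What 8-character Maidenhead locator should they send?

Offset from 180°W / 90°S: lon 172.38755°, lat 131.49640°.
Field (20°×10°, letters A–R): 172.38755/20 → 8 → I, 131.49640/10 → 13 → N; chars IN.
Square (2°×1°, digits 0–9): 12.38755/2 → 6, 1.49640/1 → 1; chars 61.
Subsquare (5′×2.5′, letters a–x): 0.38755/0.0833333 → 4 → e, 0.49640/0.0416667 → 11 → l; chars el.
Extended square (30″×15″, digits 0–9): 0.05422/0.00833333 → 6, 0.03807/0.00416667 → 9; chars 69.

IN61el69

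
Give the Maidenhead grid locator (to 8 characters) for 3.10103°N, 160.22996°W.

AJ93vc24

Offset from 180°W / 90°S: lon 19.77004°, lat 93.10103°.
Field (20°×10°, letters A–R): 19.77004/20 → 0 → A, 93.10103/10 → 9 → J; chars AJ.
Square (2°×1°, digits 0–9): 19.77004/2 → 9, 3.10103/1 → 3; chars 93.
Subsquare (5′×2.5′, letters a–x): 1.77004/0.0833333 → 21 → v, 0.10103/0.0416667 → 2 → c; chars vc.
Extended square (30″×15″, digits 0–9): 0.02004/0.00833333 → 2, 0.01770/0.00416667 → 4; chars 24.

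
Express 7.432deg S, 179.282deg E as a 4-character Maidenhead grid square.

RI92

Add 180° to longitude and 90° to latitude: 359.28, 82.57.
Field (20°×10°, letters A–R): 359.28/20 → 17 → R, 82.57/10 → 8 → I; chars RI.
Square (2°×1°, digits 0–9): 19.28/2 → 9, 2.57/1 → 2; chars 92.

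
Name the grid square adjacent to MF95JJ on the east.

MF95kj

Longitude subsquare j = 9; +1 → 10 = k.
The latitude characters are unchanged.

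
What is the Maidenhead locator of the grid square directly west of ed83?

ED73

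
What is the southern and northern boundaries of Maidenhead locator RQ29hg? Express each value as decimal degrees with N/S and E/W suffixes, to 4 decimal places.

79.2500° N, 79.2917° N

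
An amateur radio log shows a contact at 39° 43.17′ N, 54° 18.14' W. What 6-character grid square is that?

Add 180° to longitude and 90° to latitude: 125.6977, 129.7195.
Field (20°×10°, letters A–R): lon ⌊125.6977/20⌋ = 6 → G; lat ⌊129.7195/10⌋ = 12 → M.
Square (2°×1°, digits 0–9): lon ⌊5.6977/2⌋ = 2; lat ⌊9.7195/1⌋ = 9.
Subsquare (5′×2.5′, letters a–x): lon ⌊1.6977/0.0833333⌋ = 20 → u; lat ⌊0.7195/0.0416667⌋ = 17 → r.

GM29ur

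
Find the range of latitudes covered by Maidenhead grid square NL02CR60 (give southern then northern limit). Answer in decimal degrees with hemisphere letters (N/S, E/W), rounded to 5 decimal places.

Field N=13, L=11: +13·20° lon, +11·10° lat → SW at lon 80°, lat 20°.
Square 0, 2: +0·2° lon, +2·1° lat → SW at lon 80°, lat 22°.
Subsquare c=2, r=17: +2·0.0833333° lon, +17·0.0416667° lat → SW at lon 80.1667°, lat 22.7083°.
Extended square 6, 0: +6·0.00833333° lon, +0·0.00416667° lat → SW at lon 80.2167°, lat 22.7083°.
Cell spans 0.00833333° lon × 0.00416667° lat.
south 22.70833° N, north 22.71250° N.

22.70833° N, 22.71250° N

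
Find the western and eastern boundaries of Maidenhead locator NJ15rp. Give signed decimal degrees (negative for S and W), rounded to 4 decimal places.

Field N=13, J=9: +13·20° lon, +9·10° lat → SW at lon 80°, lat 0°.
Square 1, 5: +1·2° lon, +5·1° lat → SW at lon 82°, lat 5°.
Subsquare r=17, p=15: +17·0.0833333° lon, +15·0.0416667° lat → SW at lon 83.4167°, lat 5.625°.
Cell spans 0.0833333° lon × 0.0416667° lat.
west 83.4167, east 83.5000.

83.4167, 83.5000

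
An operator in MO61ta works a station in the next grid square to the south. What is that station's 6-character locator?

MO60tx

Latitude subsquare a = 0; −1 → -1, wraps to 23 = x, carry into square.
Latitude square 1; −1 → 0.
The longitude characters are unchanged.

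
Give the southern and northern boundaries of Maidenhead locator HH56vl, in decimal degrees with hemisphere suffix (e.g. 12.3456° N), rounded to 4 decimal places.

Field H=7, H=7: +7·20° lon, +7·10° lat → SW at lon -40°, lat -20°.
Square 5, 6: +5·2° lon, +6·1° lat → SW at lon -30°, lat -14°.
Subsquare v=21, l=11: +21·0.0833333° lon, +11·0.0416667° lat → SW at lon -28.25°, lat -13.5417°.
Cell spans 0.0833333° lon × 0.0416667° lat.
south 13.5417° S, north 13.5000° S.

13.5417° S, 13.5000° S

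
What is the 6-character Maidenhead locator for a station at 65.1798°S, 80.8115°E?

Add 180° to longitude and 90° to latitude: 260.8115, 24.8202.
Field: 260.8115/20 → 13 → N, 24.8202/10 → 2 → C; chars NC.
Square: 0.8115/2 → 0, 4.8202/1 → 4; chars 04.
Subsquare: 0.8115/0.0833333 → 9 → j, 0.8202/0.0416667 → 19 → t; chars jt.

NC04jt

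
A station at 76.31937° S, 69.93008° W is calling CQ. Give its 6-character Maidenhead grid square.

FB53aq

Offset from 180°W / 90°S: lon 110.0699°, lat 13.6806°.
Field (20°×10°, letters A–R): lon ⌊110.0699/20⌋ = 5 → F; lat ⌊13.6806/10⌋ = 1 → B.
Square (2°×1°, digits 0–9): lon ⌊10.0699/2⌋ = 5; lat ⌊3.6806/1⌋ = 3.
Subsquare (5′×2.5′, letters a–x): lon ⌊0.0699/0.0833333⌋ = 0 → a; lat ⌊0.6806/0.0416667⌋ = 16 → q.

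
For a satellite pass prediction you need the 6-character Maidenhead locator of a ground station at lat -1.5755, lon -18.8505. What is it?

Add 180° to longitude and 90° to latitude: 161.1495, 88.4245.
Field: 161.1495/20 → 8 → I, 88.4245/10 → 8 → I; chars II.
Square: 1.1495/2 → 0, 8.4245/1 → 8; chars 08.
Subsquare: 1.1495/0.0833333 → 13 → n, 0.4245/0.0416667 → 10 → k; chars nk.

II08nk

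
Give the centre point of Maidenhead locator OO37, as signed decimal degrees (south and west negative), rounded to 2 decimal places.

57.50, 107.00

Field O=14, O=14: +14·20° lon, +14·10° lat → SW at lon 100°, lat 50°.
Square 3, 7: +3·2° lon, +7·1° lat → SW at lon 106°, lat 57°.
Cell spans 2° lon × 1° lat. Centre is SW corner plus half of each.
latitude 57.50, longitude 107.00.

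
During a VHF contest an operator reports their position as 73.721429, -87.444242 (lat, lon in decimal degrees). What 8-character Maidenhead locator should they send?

EQ63gr63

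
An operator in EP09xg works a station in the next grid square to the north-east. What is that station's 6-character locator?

EP19ah

Longitude subsquare x = 23; +1 → 24, wraps to 0 = a, carry into square.
Longitude square 0; +1 → 1.
Latitude subsquare g = 6; +1 → 7 = h.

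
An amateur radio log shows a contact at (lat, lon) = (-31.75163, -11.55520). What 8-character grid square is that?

Offset from 180°W / 90°S: lon 168.44480°, lat 58.24837°.
Field: lon ⌊168.44480/20⌋ = 8 → I; lat ⌊58.24837/10⌋ = 5 → F.
Square: lon ⌊8.44480/2⌋ = 4; lat ⌊8.24837/1⌋ = 8.
Subsquare: lon ⌊0.44480/0.0833333⌋ = 5 → f; lat ⌊0.24837/0.0416667⌋ = 5 → f.
Extended square: lon ⌊0.02813/0.00833333⌋ = 3; lat ⌊0.04004/0.00416667⌋ = 9.

IF48ff39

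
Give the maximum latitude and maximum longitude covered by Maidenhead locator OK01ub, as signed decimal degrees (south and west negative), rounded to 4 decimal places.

Field O=14, K=10: +14·20° lon, +10·10° lat → SW at lon 100°, lat 10°.
Square 0, 1: +0·2° lon, +1·1° lat → SW at lon 100°, lat 11°.
Subsquare u=20, b=1: +20·0.0833333° lon, +1·0.0416667° lat → SW at lon 101.667°, lat 11.0417°.
Cell spans 0.0833333° lon × 0.0416667° lat. NE corner is SW corner plus one full cell.
latitude 11.0833, longitude 101.7500.

11.0833, 101.7500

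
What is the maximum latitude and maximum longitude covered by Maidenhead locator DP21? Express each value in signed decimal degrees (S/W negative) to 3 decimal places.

Field D=3, P=15: +3·20° lon, +15·10° lat → SW at lon -120°, lat 60°.
Square 2, 1: +2·2° lon, +1·1° lat → SW at lon -116°, lat 61°.
Cell spans 2° lon × 1° lat. NE corner is SW corner plus one full cell.
latitude 62.000, longitude -114.000.

62.000, -114.000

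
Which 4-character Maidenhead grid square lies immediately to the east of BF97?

CF07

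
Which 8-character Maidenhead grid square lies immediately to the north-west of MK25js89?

MK25jt70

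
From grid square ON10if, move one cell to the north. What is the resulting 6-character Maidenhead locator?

ON10ig

Latitude subsquare f = 5; +1 → 6 = g.
The longitude characters are unchanged.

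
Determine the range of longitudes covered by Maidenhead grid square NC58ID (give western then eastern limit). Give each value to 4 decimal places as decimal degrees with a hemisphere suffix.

Field N=13, C=2: +13·20° lon, +2·10° lat → SW at lon 80°, lat -70°.
Square 5, 8: +5·2° lon, +8·1° lat → SW at lon 90°, lat -62°.
Subsquare i=8, d=3: +8·0.0833333° lon, +3·0.0416667° lat → SW at lon 90.6667°, lat -61.875°.
Cell spans 0.0833333° lon × 0.0416667° lat.
west 90.6667° E, east 90.7500° E.

90.6667° E, 90.7500° E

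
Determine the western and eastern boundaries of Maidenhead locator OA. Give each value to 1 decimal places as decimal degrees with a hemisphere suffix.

100.0° E, 120.0° E

Field O=14, A=0: +14·20° lon, +0·10° lat → SW at lon 100°, lat -90°.
Cell spans 20° lon × 10° lat.
west 100.0° E, east 120.0° E.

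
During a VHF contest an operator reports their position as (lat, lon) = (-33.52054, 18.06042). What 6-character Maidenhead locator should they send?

Shift to the Maidenhead origin (180°W, 90°S): lon 198.0604, lat 56.4795.
Field: lon ⌊198.0604/20⌋ = 9 → J; lat ⌊56.4795/10⌋ = 5 → F.
Square: lon ⌊18.0604/2⌋ = 9; lat ⌊6.4795/1⌋ = 6.
Subsquare: lon ⌊0.0604/0.0833333⌋ = 0 → a; lat ⌊0.4795/0.0416667⌋ = 11 → l.

JF96al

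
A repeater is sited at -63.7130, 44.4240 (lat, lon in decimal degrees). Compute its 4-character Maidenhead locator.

LC26

Add 180° to longitude and 90° to latitude: 224.42, 26.29.
Field (20°×10°, letters A–R): 224.42/20 → 11 → L, 26.29/10 → 2 → C; chars LC.
Square (2°×1°, digits 0–9): 4.42/2 → 2, 6.29/1 → 6; chars 26.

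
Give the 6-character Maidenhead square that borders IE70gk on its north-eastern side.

IE70hl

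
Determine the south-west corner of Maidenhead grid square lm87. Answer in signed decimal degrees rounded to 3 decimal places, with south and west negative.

37.000, 56.000

Field L=11, M=12: +11·20° lon, +12·10° lat → SW at lon 40°, lat 30°.
Square 8, 7: +8·2° lon, +7·1° lat → SW at lon 56°, lat 37°.
latitude 37.000, longitude 56.000.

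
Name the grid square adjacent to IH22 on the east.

IH32

Longitude square 2; +1 → 3.
The latitude characters are unchanged.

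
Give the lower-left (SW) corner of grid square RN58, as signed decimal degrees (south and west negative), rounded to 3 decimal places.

48.000, 170.000

Field R=17, N=13: +17·20° lon, +13·10° lat → SW at lon 160°, lat 40°.
Square 5, 8: +5·2° lon, +8·1° lat → SW at lon 170°, lat 48°.
latitude 48.000, longitude 170.000.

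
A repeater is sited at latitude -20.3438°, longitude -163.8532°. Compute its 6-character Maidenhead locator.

Offset from 180°W / 90°S: lon 16.1468°, lat 69.6562°.
Field: 16.1468/20 → 0 → A, 69.6562/10 → 6 → G; chars AG.
Square: 16.1468/2 → 8, 9.6562/1 → 9; chars 89.
Subsquare: 0.1468/0.0833333 → 1 → b, 0.6562/0.0416667 → 15 → p; chars bp.

AG89bp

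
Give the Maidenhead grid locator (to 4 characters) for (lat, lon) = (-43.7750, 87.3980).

Add 180° to longitude and 90° to latitude: 267.40, 46.23.
Field: lon ⌊267.40/20⌋ = 13 → N; lat ⌊46.23/10⌋ = 4 → E.
Square: lon ⌊7.40/2⌋ = 3; lat ⌊6.23/1⌋ = 6.

NE36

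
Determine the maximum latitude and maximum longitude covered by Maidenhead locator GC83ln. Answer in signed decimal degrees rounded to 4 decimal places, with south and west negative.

-66.4167, -43.0000

Field G=6, C=2: +6·20° lon, +2·10° lat → SW at lon -60°, lat -70°.
Square 8, 3: +8·2° lon, +3·1° lat → SW at lon -44°, lat -67°.
Subsquare l=11, n=13: +11·0.0833333° lon, +13·0.0416667° lat → SW at lon -43.0833°, lat -66.4583°.
Cell spans 0.0833333° lon × 0.0416667° lat. NE corner is SW corner plus one full cell.
latitude -66.4167, longitude -43.0000.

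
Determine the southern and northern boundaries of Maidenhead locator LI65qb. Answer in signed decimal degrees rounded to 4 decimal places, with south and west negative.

-4.9583, -4.9167

Field L=11, I=8: +11·20° lon, +8·10° lat → SW at lon 40°, lat -10°.
Square 6, 5: +6·2° lon, +5·1° lat → SW at lon 52°, lat -5°.
Subsquare q=16, b=1: +16·0.0833333° lon, +1·0.0416667° lat → SW at lon 53.3333°, lat -4.95833°.
Cell spans 0.0833333° lon × 0.0416667° lat.
south -4.9583, north -4.9167.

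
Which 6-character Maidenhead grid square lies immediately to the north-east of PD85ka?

PD85lb

Longitude subsquare k = 10; +1 → 11 = l.
Latitude subsquare a = 0; +1 → 1 = b.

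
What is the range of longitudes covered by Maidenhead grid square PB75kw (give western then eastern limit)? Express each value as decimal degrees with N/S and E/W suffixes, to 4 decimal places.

Field P=15, B=1: +15·20° lon, +1·10° lat → SW at lon 120°, lat -80°.
Square 7, 5: +7·2° lon, +5·1° lat → SW at lon 134°, lat -75°.
Subsquare k=10, w=22: +10·0.0833333° lon, +22·0.0416667° lat → SW at lon 134.833°, lat -74.0833°.
Cell spans 0.0833333° lon × 0.0416667° lat.
west 134.8333° E, east 134.9167° E.

134.8333° E, 134.9167° E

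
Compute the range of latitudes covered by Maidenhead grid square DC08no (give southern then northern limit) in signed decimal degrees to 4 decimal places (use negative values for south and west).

-61.4167, -61.3750

Field D=3, C=2: +3·20° lon, +2·10° lat → SW at lon -120°, lat -70°.
Square 0, 8: +0·2° lon, +8·1° lat → SW at lon -120°, lat -62°.
Subsquare n=13, o=14: +13·0.0833333° lon, +14·0.0416667° lat → SW at lon -118.917°, lat -61.4167°.
Cell spans 0.0833333° lon × 0.0416667° lat.
south -61.4167, north -61.3750.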